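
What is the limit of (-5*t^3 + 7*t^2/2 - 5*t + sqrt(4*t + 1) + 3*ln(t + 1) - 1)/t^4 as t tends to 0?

Substitution gives 0/0; apply L'Hôpital's rule 4 times.
After differentiating numerator and denominator 4 times the quotient is (-240/(4*t + 1)^(7/2) - 18/(t + 1)^4)/(24); at t = 0 this is -43/4.

-43/4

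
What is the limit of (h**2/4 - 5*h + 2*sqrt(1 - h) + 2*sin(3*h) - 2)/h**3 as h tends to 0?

Substitution gives 0/0 (the numerator vanishes to order 3).
Expand each term to order h^3: the coefficient of h^3 in 2·sin(3h) is -9 and in 2·√(1 - h) is -1/8.
Lower-order terms cancel with the polynomial part, so the numerator is (-73/8)·h^3 + o(h^3), and the limit is (-73/8)/(1) = -73/8.

-73/8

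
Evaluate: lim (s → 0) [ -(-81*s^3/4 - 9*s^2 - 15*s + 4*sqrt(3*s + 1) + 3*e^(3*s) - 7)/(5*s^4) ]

81/160

Substitution gives 0/0; apply L'Hôpital's rule 4 times.
After differentiating numerator and denominator 4 times the quotient is (243*e^(3*s) - 1215/(4*(3*s + 1)^(7/2)))/(-120); at s = 0 this is 81/160.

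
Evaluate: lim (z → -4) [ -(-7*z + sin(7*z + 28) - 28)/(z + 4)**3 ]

343/6

Direct substitution gives 0/0.
Apply L'Hôpital: lim (7*cos(7*z + 28) - 7)/(-3*(z + 4)^2), still 0/0.
Apply L'Hôpital: lim (-49*sin(7*z + 28))/(-6*z - 24), still 0/0.
After 3 applications of L'Hôpital's rule the quotient is (-343*cos(7*z + 28))/(-6); substituting z = -4 gives 343/6.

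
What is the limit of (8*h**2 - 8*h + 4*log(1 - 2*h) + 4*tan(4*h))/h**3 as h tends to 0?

Substitution gives 0/0 (the numerator vanishes to order 3).
Expand each term to order h^3: the coefficient of h^3 in 4·tan(4h) is 256/3 and in 4·ln(1 - 2h) is -32/3.
Lower-order terms cancel with the polynomial part, so the numerator is (224/3)·h^3 + o(h^3), and the limit is (224/3)/(1) = 224/3.

224/3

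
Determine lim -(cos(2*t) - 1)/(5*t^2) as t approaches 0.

Direct substitution gives 0/0.
Apply L'Hôpital: lim (-2*sin(2*t))/(-10*t), still 0/0.
After 2 applications of L'Hôpital's rule the quotient is (-4*cos(2*t))/(-10); substituting t = 0 gives 2/5.

2/5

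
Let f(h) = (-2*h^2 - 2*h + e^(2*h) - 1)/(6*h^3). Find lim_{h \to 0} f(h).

Direct substitution gives 0/0.
Apply L'Hôpital: lim (-4*h + 2*e^(2*h) - 2)/(18*h^2), still 0/0.
Apply L'Hôpital: lim (4*e^(2*h) - 4)/(36*h), still 0/0.
After 3 applications of L'Hôpital's rule the quotient is (8*e^(2*h))/(36); substituting h = 0 gives 2/9.

2/9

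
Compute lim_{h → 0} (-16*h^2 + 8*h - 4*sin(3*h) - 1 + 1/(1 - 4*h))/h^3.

82

Substitution gives 0/0; apply L'Hôpital's rule 3 times.
After differentiating numerator and denominator 3 times the quotient is (108*cos(3*h) + 384/(4*h - 1)^4)/(6); at h = 0 this is 82.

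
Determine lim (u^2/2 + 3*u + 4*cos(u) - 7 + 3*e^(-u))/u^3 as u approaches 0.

-1/2

Substitution gives 0/0 (the numerator vanishes to order 3).
Expand each term to order u^3: the coefficient of u^3 in 4·cos(u) is 0 and in 3·e^(-u) is -1/2.
Lower-order terms cancel with the polynomial part, so the numerator is (-1/2)·u^3 + o(u^3), and the limit is (-1/2)/(1) = -1/2.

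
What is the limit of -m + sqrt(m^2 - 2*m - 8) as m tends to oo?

This has the form ∞ − ∞. Multiply and divide by the conjugate √(m^2 - 2*m - 8) + m.
That gives (-2m - 8) / (√(m^2 - 2*m - 8) + m).
Divide numerator and denominator by m: the limit is -2/(2·1) = -1.

-1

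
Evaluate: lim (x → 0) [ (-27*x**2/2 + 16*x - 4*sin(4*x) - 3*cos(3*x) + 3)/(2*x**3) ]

64/3

Substitution gives 0/0; apply L'Hôpital's rule 3 times.
After differentiating numerator and denominator 3 times the quotient is (-81*sin(3*x) + 256*cos(4*x))/(12); at x = 0 this is 64/3.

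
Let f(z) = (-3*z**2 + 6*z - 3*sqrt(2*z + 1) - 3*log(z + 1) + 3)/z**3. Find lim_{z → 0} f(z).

Substitution gives 0/0 (the numerator vanishes to order 3).
Expand each term to order z^3: the coefficient of z^3 in -3·ln(1 + z) is -1 and in -3·√(1 + 2z) is -3/2.
Lower-order terms cancel with the polynomial part, so the numerator is (-5/2)·z^3 + o(z^3), and the limit is (-5/2)/(1) = -5/2.

-5/2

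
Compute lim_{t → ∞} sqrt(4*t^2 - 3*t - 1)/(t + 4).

2

For large |t|, √(4*t^2 - 3*t - 1) ≈ √4·|t| and the denominator ≈ t.
Since t → +∞, |t| = t, giving √4/(1) = 2.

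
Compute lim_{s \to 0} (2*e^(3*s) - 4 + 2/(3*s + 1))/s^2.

Substitution gives 0/0 (the numerator vanishes to order 2).
Expand each term to order s^2: the coefficient of s^2 in 2·e^(3s) is 9 and in 2·1/(1 + 3s) is 18.
Lower-order terms cancel with the polynomial part, so the numerator is (27)·s^2 + o(s^2), and the limit is (27)/(1) = 27.

27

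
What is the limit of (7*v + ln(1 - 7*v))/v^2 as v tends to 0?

-49/2

Direct substitution gives 0/0.
Apply L'Hôpital: lim (7 - 7/(1 - 7*v))/(2*v), still 0/0.
After 2 applications of L'Hôpital's rule the quotient is (-49/(1 - 7*v)^2)/(2); substituting v = 0 gives -49/2.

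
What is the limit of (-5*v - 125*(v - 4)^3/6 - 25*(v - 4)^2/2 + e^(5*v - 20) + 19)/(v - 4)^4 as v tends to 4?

625/24

Direct substitution gives 0/0.
Apply L'Hôpital: lim (-25*v - 125*(v - 4)^2/2 + 5*e^(5*v - 20) + 95)/(4*(v - 4)^3), still 0/0.
Apply L'Hôpital: lim (-125*v + 25*e^(5*v - 20) + 475)/(12*(v - 4)^2), still 0/0.
Apply L'Hôpital: lim (125*e^(5*v - 20) - 125)/(24*v - 96), still 0/0.
After 4 applications of L'Hôpital's rule the quotient is (625*e^(5*v - 20))/(24); substituting v = 4 gives 625/24.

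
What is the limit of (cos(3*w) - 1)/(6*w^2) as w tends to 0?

Direct substitution gives 0/0.
Apply L'Hôpital: lim (-3*sin(3*w))/(12*w), still 0/0.
After 2 applications of L'Hôpital's rule the quotient is (-9*cos(3*w))/(12); substituting w = 0 gives -3/4.

-3/4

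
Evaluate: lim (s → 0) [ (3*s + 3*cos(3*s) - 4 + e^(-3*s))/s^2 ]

-9

Substitution gives 0/0; apply L'Hôpital's rule 2 times.
After differentiating numerator and denominator 2 times the quotient is (-27*cos(3*s) + 9*e^(-3*s))/(2); at s = 0 this is -9.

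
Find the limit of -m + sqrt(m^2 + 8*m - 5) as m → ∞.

An ∞ − ∞ form. Rationalising with the conjugate, the difference becomes (8m - 5) / (√(m^2 + 8*m - 5) + m).
For large m the denominator behaves like 2·m, so the quotient tends to 8/2 = 4.

4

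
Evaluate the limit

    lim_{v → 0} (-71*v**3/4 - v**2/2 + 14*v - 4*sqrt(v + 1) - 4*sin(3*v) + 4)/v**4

5/32

Substitution gives 0/0 (the numerator vanishes to order 4).
Expand each term to order v^4: the coefficient of v^4 in -4·√(1 + v) is 5/32 and in -4·sin(3v) is 0.
Lower-order terms cancel with the polynomial part, so the numerator is (5/32)·v^4 + o(v^4), and the limit is (5/32)/(1) = 5/32.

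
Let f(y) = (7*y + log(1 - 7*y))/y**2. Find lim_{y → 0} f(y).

Direct substitution gives 0/0.
Apply L'Hôpital: lim (7 - 7/(1 - 7*y))/(2*y), still 0/0.
After 2 applications of L'Hôpital's rule the quotient is (-49/(1 - 7*y)^2)/(2); substituting y = 0 gives -49/2.

-49/2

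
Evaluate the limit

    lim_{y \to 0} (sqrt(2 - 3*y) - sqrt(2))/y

-3*√(2)/4

A 0/0 form; rationalise with √(2 - 3y) + √2. This collapses the numerator to -3y, leaving -3/(√(2 - 3y) + √2) → -3/(2√2) = -3*√(2)/4.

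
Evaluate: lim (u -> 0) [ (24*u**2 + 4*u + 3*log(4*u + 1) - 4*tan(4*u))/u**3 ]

Substitution gives 0/0 (the numerator vanishes to order 3).
Expand each term to order u^3: the coefficient of u^3 in -4·tan(4u) is -256/3 and in 3·ln(1 + 4u) is 64.
Lower-order terms cancel with the polynomial part, so the numerator is (-64/3)·u^3 + o(u^3), and the limit is (-64/3)/(1) = -64/3.

-64/3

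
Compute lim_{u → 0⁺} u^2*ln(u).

This is a 0·(−∞) form. Rewrite as 1·ln(u) / u^(−2) and apply L'Hôpital:
the derivative quotient is 1·(1/u) / (−2·u^(−3)) = (-1/2)·u^2 → 0.

0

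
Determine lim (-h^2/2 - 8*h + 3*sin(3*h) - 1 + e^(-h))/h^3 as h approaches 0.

-41/3

Substitution gives 0/0 (the numerator vanishes to order 3).
Expand each term to order h^3: the coefficient of h^3 in 3·sin(3h) is -27/2 and in e^(-h) is -1/6.
Lower-order terms cancel with the polynomial part, so the numerator is (-41/3)·h^3 + o(h^3), and the limit is (-41/3)/(1) = -41/3.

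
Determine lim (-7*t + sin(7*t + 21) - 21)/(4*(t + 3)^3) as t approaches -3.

Direct substitution gives 0/0.
Apply L'Hôpital: lim (7*cos(7*t + 21) - 7)/(12*(t + 3)^2), still 0/0.
Apply L'Hôpital: lim (-49*sin(7*t + 21))/(24*t + 72), still 0/0.
After 3 applications of L'Hôpital's rule the quotient is (-343*cos(7*t + 21))/(24); substituting t = -3 gives -343/24.

-343/24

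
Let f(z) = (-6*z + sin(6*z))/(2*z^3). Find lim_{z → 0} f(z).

-18

Direct substitution gives 0/0.
Apply L'Hôpital: lim (6*cos(6*z) - 6)/(6*z^2), still 0/0.
Apply L'Hôpital: lim (-36*sin(6*z))/(12*z), still 0/0.
After 3 applications of L'Hôpital's rule the quotient is (-216*cos(6*z))/(12); substituting z = 0 gives -18.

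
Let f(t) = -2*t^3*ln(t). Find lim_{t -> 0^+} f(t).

This is a 0·(−∞) form. Rewrite as -2·ln(t) / t^(−3) and apply L'Hôpital:
the derivative quotient is -2·(1/t) / (−3·t^(−4)) = (2/3)·t^3 → 0.

0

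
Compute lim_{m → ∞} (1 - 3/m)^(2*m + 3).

e^(-6)

Write it as [(1 - 3/m)^m]^(2) · (1 - 3/m)^(3). The bracketed term tends to e^(-3) and the second factor to 1, so the limit is e^(-6).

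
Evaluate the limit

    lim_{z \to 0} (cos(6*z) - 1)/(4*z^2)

-9/2

Direct substitution gives 0/0.
Apply L'Hôpital: lim (-6*sin(6*z))/(8*z), still 0/0.
After 2 applications of L'Hôpital's rule the quotient is (-36*cos(6*z))/(8); substituting z = 0 gives -9/2.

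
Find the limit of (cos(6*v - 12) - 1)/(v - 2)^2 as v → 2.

-18

Direct substitution gives 0/0.
Apply L'Hôpital: lim (-6*sin(6*v - 12))/(2*v - 4), still 0/0.
After 2 applications of L'Hôpital's rule the quotient is (-36*cos(6*v - 12))/(2); substituting v = 2 gives -18.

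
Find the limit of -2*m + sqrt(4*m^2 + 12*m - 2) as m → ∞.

3

An ∞ − ∞ form. Rationalising with the conjugate, the difference becomes (12m - 2) / (√(4*m^2 + 12*m - 2) + 2m).
For large m the denominator behaves like 2·2m, so the quotient tends to 12/4 = 3.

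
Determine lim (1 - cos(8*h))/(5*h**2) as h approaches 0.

Substitution gives 0/0.
Use (1 − cos u)/u² → 1/2 with u = 8h: the limit is 8²/(2·5) = 32/5.

32/5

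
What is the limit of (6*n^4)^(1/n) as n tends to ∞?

Base → ∞ and exponent → 0: an ∞^0 form.
Take logs: (1/n)·ln(6·n^4) = (ln 6 + 4·ln n)/n → 0.
So the limit is e^0 = 1.

1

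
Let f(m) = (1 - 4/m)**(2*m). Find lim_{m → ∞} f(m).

e^(-8)

The base → 1 and the exponent → ∞: a 1^∞ form.
Take logarithms: (2m)·ln(1 - 4/m). Since ln(1+u) ~ u for small u, this behaves like (2m)·(-4/m) → -8.
So the limit is e^(-8).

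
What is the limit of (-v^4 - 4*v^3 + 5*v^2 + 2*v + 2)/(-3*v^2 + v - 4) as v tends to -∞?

The numerator has higher degree (4 > 2); the quotient behaves like (-1/(-3))·v^2 for large |v|.
As v → −∞ this diverges to ∞.

∞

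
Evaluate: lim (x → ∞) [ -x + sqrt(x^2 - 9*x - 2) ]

This has the form ∞ − ∞. Multiply and divide by the conjugate √(x^2 - 9*x - 2) + x.
That gives (-9x - 2) / (√(x^2 - 9*x - 2) + x).
Divide numerator and denominator by x: the limit is -9/(2·1) = -9/2.

-9/2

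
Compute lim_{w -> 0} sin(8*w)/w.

8

Substitution gives 0/0.
Write it as (8)·sin(8w)/(8w); since sin(u)/u → 1, the limit is 8.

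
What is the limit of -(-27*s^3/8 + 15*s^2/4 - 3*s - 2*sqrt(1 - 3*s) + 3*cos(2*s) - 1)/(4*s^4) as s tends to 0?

Substitution gives 0/0; apply L'Hôpital's rule 4 times.
After differentiating numerator and denominator 4 times the quotient is (48*cos(2*s) + 1215/(8*(1 - 3*s)^(7/2)))/(-96); at s = 0 this is -533/256.

-533/256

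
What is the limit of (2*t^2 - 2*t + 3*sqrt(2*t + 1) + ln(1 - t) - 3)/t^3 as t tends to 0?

Substitution gives 0/0 (the numerator vanishes to order 3).
Expand each term to order t^3: the coefficient of t^3 in 3·√(1 + 2t) is 3/2 and in ln(1 - t) is -1/3.
Lower-order terms cancel with the polynomial part, so the numerator is (7/6)·t^3 + o(t^3), and the limit is (7/6)/(1) = 7/6.

7/6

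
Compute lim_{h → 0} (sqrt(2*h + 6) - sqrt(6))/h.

√(6)/6

Substitution gives 0/0. Multiply numerator and denominator by the conjugate √(6 + 2h) + √6.
The numerator becomes (6 + 2h) − 6 = 2h, so the expression simplifies to 2/(√(6 + 2h) + √6).
Letting h → 0 gives 2/(2√6) = √(6)/6.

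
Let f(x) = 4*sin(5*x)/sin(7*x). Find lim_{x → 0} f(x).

20/7

Substitution gives 0/0.
Divide numerator and denominator by x: sin(5x)/x → 5 and sin(7x)/x → 7, so the limit is 4·5/7 = 20/7.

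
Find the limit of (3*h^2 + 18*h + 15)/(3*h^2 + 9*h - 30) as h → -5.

4/7

Direct substitution gives 0/0, so factor. Both numerator and denominator have (h + 5) as a factor.
After cancelling, the expression reduces to (3*h + 3)/(3*h - 6).
Substituting h = -5 gives 4/7.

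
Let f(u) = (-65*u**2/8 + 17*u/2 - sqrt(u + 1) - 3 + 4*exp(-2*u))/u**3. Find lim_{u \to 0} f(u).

Substitution gives 0/0; apply L'Hôpital's rule 3 times.
After differentiating numerator and denominator 3 times the quotient is (-32*e^(-2*u) - 3/(8*(u + 1)^(5/2)))/(6); at u = 0 this is -259/48.

-259/48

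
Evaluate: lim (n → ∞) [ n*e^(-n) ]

Write as n^1/e^{1n}, an ∞/∞ form.
Exponential growth dominates any polynomial, so repeated L'Hôpital (or the standard result) gives 0.

0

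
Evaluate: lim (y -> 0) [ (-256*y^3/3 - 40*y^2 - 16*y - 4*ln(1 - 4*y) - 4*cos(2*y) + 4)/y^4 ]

760/3

Substitution gives 0/0 (the numerator vanishes to order 4).
Expand each term to order y^4: the coefficient of y^4 in -4·ln(1 - 4y) is 256 and in -4·cos(2y) is -8/3.
Lower-order terms cancel with the polynomial part, so the numerator is (760/3)·y^4 + o(y^4), and the limit is (760/3)/(1) = 760/3.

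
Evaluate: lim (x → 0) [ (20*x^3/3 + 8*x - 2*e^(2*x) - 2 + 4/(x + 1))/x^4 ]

8/3

Substitution gives 0/0; apply L'Hôpital's rule 4 times.
After differentiating numerator and denominator 4 times the quotient is (-32*e^(2*x) + 96/(x + 1)^5)/(24); at x = 0 this is 8/3.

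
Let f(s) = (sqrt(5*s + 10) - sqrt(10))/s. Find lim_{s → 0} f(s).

Substitution gives 0/0. Multiply numerator and denominator by the conjugate √(10 + 5s) + √10.
The numerator becomes (10 + 5s) − 10 = 5s, so the expression simplifies to 5/(√(10 + 5s) + √10).
Letting s → 0 gives 5/(2√10) = √(10)/4.

√(10)/4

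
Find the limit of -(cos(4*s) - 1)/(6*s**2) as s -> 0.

Direct substitution gives 0/0.
Apply L'Hôpital: lim (-4*sin(4*s))/(-12*s), still 0/0.
After 2 applications of L'Hôpital's rule the quotient is (-16*cos(4*s))/(-12); substituting s = 0 gives 4/3.

4/3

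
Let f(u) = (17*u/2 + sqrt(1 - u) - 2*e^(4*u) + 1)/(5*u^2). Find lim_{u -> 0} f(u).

Substitution gives 0/0; apply L'Hôpital's rule 2 times.
After differentiating numerator and denominator 2 times the quotient is (-32*e^(4*u) - 1/(4*(1 - u)^(3/2)))/(10); at u = 0 this is -129/40.

-129/40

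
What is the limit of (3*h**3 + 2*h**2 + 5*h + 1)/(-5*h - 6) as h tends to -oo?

The numerator has higher degree (3 > 1); the quotient behaves like (3/(-5))·h^2 for large |h|.
As h → −∞ this diverges to -∞.

-∞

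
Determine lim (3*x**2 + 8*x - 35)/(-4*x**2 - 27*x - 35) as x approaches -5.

Since x = -5 makes numerator and denominator zero, (x + 5) divides both.
Cancelling it gives (3*x - 7)/(-4*x - 7); now plug in x = -5 to get -22/13.

-22/13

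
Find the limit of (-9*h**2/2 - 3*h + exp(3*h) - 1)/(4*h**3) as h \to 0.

Direct substitution gives 0/0.
Apply L'Hôpital: lim (-9*h + 3*e^(3*h) - 3)/(12*h^2), still 0/0.
Apply L'Hôpital: lim (9*e^(3*h) - 9)/(24*h), still 0/0.
After 3 applications of L'Hôpital's rule the quotient is (27*e^(3*h))/(24); substituting h = 0 gives 9/8.

9/8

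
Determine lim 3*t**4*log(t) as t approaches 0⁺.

This is a 0·(−∞) form. Rewrite as 3·ln(t) / t^(−4) and apply L'Hôpital:
the derivative quotient is 3·(1/t) / (−4·t^(−5)) = (-3/4)·t^4 → 0.

0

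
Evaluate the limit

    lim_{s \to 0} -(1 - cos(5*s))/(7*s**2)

Substitution gives 0/0.
Use (1 − cos u)/u² → 1/2 with u = 5s: the limit is 5²/(2·(-7)) = -25/14.

-25/14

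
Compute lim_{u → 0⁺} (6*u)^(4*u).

1

Base → 0⁺ and exponent → 0⁺: a 0^0 form.
Take logs: 4u·ln(6u). This is 0·(−∞); rewriting as ln(6u)/(1/(4u)) and applying L'Hôpital gives 0.
Hence the limit is e^0 = 1.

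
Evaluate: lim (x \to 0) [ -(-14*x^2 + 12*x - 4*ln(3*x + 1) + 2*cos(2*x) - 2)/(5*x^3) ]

36/5

Substitution gives 0/0; apply L'Hôpital's rule 3 times.
After differentiating numerator and denominator 3 times the quotient is (16*sin(2*x) - 216/(3*x + 1)^3)/(-30); at x = 0 this is 36/5.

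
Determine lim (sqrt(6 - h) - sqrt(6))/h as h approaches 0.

-√(6)/12

A 0/0 form; rationalise with √(6 - h) + √6. This collapses the numerator to -h, leaving -1/(√(6 - h) + √6) → -1/(2√6) = -√(6)/12.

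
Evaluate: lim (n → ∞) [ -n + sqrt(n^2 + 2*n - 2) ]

1

An ∞ − ∞ form. Rationalising with the conjugate, the difference becomes (2n - 2) / (√(n^2 + 2*n - 2) + n).
For large n the denominator behaves like 2·n, so the quotient tends to 2/2 = 1.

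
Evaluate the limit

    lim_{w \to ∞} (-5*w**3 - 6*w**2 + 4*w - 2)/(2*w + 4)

The numerator has higher degree (3 > 1); the quotient behaves like (-5/(2))·w^2 for large |w|.
As w → +∞ this diverges to -∞.

-∞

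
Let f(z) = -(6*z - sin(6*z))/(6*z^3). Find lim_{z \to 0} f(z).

-6

Direct substitution gives 0/0.
Apply L'Hôpital: lim (6 - 6*cos(6*z))/(-18*z^2), still 0/0.
Apply L'Hôpital: lim (36*sin(6*z))/(-36*z), still 0/0.
After 3 applications of L'Hôpital's rule the quotient is (216*cos(6*z))/(-36); substituting z = 0 gives -6.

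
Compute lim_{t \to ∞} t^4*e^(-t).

Write as t^4/e^{1t}, an ∞/∞ form.
Exponential growth dominates any polynomial, so repeated L'Hôpital (or the standard result) gives 0.

0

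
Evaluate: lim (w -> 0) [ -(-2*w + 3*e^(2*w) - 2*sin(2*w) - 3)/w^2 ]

Substitution gives 0/0; apply L'Hôpital's rule 2 times.
After differentiating numerator and denominator 2 times the quotient is (12*e^(2*w) + 8*sin(2*w))/(-2); at w = 0 this is -6.

-6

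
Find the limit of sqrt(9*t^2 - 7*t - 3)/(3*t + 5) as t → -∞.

-1

For large |t|, √(9*t^2 - 7*t - 3) ≈ √9·|t| and the denominator ≈ 3t.
Since t → −∞, |t| = −t, giving −√9/(3) = -1.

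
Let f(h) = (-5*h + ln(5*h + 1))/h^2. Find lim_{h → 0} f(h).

-25/2

Direct substitution gives 0/0.
Apply L'Hôpital: lim (-5 + 5/(5*h + 1))/(2*h), still 0/0.
After 2 applications of L'Hôpital's rule the quotient is (-25/(5*h + 1)^2)/(2); substituting h = 0 gives -25/2.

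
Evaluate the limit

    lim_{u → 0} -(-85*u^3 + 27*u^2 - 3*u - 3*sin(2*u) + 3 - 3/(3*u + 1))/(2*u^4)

Substitution gives 0/0 (the numerator vanishes to order 4).
Expand each term to order u^4: the coefficient of u^4 in -3·1/(1 + 3u) is -243 and in -3·sin(2u) is 0.
Lower-order terms cancel with the polynomial part, so the numerator is (-243)·u^4 + o(u^4), and the limit is (-243)/(-2) = 243/2.

243/2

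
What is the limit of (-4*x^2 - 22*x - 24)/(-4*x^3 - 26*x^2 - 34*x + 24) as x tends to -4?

-5/9

Direct substitution gives 0/0, so factor. Both numerator and denominator have (x + 4) as a factor.
After cancelling, the expression reduces to (-4*x - 6)/(-4*x^2 - 10*x + 6).
Substituting x = -4 gives -5/9.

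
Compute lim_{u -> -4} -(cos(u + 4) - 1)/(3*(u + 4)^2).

1/6

Direct substitution gives 0/0.
Apply L'Hôpital: lim (-sin(u + 4))/(-6*u - 24), still 0/0.
After 2 applications of L'Hôpital's rule the quotient is (-cos(u + 4))/(-6); substituting u = -4 gives 1/6.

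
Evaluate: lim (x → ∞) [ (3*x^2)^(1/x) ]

Base → ∞ and exponent → 0: an ∞^0 form.
Take logs: (1/x)·ln(3·x^2) = (ln 3 + 2·ln x)/x → 0.
So the limit is e^0 = 1.

1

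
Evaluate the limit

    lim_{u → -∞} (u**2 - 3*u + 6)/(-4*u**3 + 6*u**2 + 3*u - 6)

0

The denominator has degree 3 and the numerator degree 2. Dividing numerator and denominator by u^3 sends every term to 0 except the leading denominator term, so the limit is 0.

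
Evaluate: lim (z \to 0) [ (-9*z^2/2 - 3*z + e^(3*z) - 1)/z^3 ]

Direct substitution gives 0/0.
Apply L'Hôpital: lim (-9*z + 3*e^(3*z) - 3)/(3*z^2), still 0/0.
Apply L'Hôpital: lim (9*e^(3*z) - 9)/(6*z), still 0/0.
After 3 applications of L'Hôpital's rule the quotient is (27*e^(3*z))/(6); substituting z = 0 gives 9/2.

9/2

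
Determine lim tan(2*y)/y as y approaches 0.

Substitution gives 0/0.
Since tan(u)/u → 1 as u → 0, tan(2y)/(2y) → 1 and the limit is 2.

2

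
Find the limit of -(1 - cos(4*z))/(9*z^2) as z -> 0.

Substitution gives 0/0.
Use (1 − cos u)/u² → 1/2 with u = 4z: the limit is 4²/(2·(-9)) = -8/9.

-8/9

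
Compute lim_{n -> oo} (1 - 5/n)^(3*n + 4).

The base → 1 and the exponent → ∞: a 1^∞ form.
Take logarithms: (3n + 4)·ln(1 - 5/n). Since ln(1+u) ~ u for small u, this behaves like (3n)·(-5/n) → -15.
So the limit is e^(-15).

e^(-15)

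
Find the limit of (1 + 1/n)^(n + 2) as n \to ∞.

Write it as [(1 + 1/n)^n]^(1) · (1 + 1/n)^(2). The bracketed term tends to e^(1) and the second factor to 1, so the limit is e^(1).

e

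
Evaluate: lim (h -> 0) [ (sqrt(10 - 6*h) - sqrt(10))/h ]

-3*√(10)/10

Substitution gives 0/0. Multiply numerator and denominator by the conjugate √(10 - 6h) + √10.
The numerator becomes (10 - 6h) − 10 = -6h, so the expression simplifies to -6/(√(10 - 6h) + √10).
Letting h → 0 gives -6/(2√10) = -3*√(10)/10.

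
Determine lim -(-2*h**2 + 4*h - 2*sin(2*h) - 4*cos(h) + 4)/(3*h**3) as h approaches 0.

Substitution gives 0/0; apply L'Hôpital's rule 3 times.
After differentiating numerator and denominator 3 times the quotient is (-4*sin(h) + 16*cos(2*h))/(-18); at h = 0 this is -8/9.

-8/9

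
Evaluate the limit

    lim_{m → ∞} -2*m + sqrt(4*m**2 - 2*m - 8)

-1/2

An ∞ − ∞ form. Rationalising with the conjugate, the difference becomes (-2m - 8) / (√(4*m^2 - 2*m - 8) + 2m).
For large m the denominator behaves like 2·2m, so the quotient tends to -2/4 = -1/2.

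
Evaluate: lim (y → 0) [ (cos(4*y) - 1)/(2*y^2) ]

-4

Direct substitution gives 0/0.
Apply L'Hôpital: lim (-4*sin(4*y))/(4*y), still 0/0.
After 2 applications of L'Hôpital's rule the quotient is (-16*cos(4*y))/(4); substituting y = 0 gives -4.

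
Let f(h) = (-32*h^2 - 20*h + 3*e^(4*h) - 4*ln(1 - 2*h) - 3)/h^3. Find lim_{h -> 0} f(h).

128/3

Substitution gives 0/0; apply L'Hôpital's rule 3 times.
After differentiating numerator and denominator 3 times the quotient is (192*e^(4*h) - 64/(2*h - 1)^3)/(6); at h = 0 this is 128/3.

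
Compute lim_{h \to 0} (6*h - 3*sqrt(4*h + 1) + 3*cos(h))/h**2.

Substitution gives 0/0 (the numerator vanishes to order 2).
Expand each term to order h^2: the coefficient of h^2 in -3·√(1 + 4h) is 6 and in 3·cos(h) is -3/2.
Lower-order terms cancel with the polynomial part, so the numerator is (9/2)·h^2 + o(h^2), and the limit is (9/2)/(1) = 9/2.

9/2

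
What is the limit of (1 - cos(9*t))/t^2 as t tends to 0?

Substitution gives 0/0.
Use (1 − cos u)/u² → 1/2 with u = 9t: the limit is 9²/(2·1) = 81/2.

81/2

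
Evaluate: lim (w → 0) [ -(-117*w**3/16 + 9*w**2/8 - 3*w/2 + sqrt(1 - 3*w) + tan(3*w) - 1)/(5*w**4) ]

Substitution gives 0/0 (the numerator vanishes to order 4).
Expand each term to order w^4: the coefficient of w^4 in tan(3w) is 0 and in √(1 - 3w) is -405/128.
Lower-order terms cancel with the polynomial part, so the numerator is (-405/128)·w^4 + o(w^4), and the limit is (-405/128)/(-5) = 81/128.

81/128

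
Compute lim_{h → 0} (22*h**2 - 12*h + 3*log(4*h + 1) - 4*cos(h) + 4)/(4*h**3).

Substitution gives 0/0; apply L'Hôpital's rule 3 times.
After differentiating numerator and denominator 3 times the quotient is (-4*sin(h) + 384/(4*h + 1)^3)/(24); at h = 0 this is 16.

16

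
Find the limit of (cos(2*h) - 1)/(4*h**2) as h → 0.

-1/2

Direct substitution gives 0/0.
Apply L'Hôpital: lim (-2*sin(2*h))/(8*h), still 0/0.
After 2 applications of L'Hôpital's rule the quotient is (-4*cos(2*h))/(8); substituting h = 0 gives -1/2.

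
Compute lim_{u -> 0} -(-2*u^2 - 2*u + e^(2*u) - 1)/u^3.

-4/3

Direct substitution gives 0/0.
Apply L'Hôpital: lim (-4*u + 2*e^(2*u) - 2)/(-3*u^2), still 0/0.
Apply L'Hôpital: lim (4*e^(2*u) - 4)/(-6*u), still 0/0.
After 3 applications of L'Hôpital's rule the quotient is (8*e^(2*u))/(-6); substituting u = 0 gives -4/3.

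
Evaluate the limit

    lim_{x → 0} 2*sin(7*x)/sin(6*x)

7/3

Substitution gives 0/0.
Divide numerator and denominator by x: sin(7x)/x → 7 and sin(6x)/x → 6, so the limit is 2·7/6 = 7/3.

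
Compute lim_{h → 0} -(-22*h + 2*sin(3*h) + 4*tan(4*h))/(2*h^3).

-229/6

Substitution gives 0/0; apply L'Hôpital's rule 3 times.
After differentiating numerator and denominator 3 times the quotient is (-54*cos(3*h) + 1536*tan(4*h)^4 + 2048*tan(4*h)^2 + 512)/(-12); at h = 0 this is -229/6.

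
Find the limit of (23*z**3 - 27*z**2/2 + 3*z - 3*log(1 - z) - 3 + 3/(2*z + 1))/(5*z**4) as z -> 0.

Substitution gives 0/0; apply L'Hôpital's rule 4 times.
After differentiating numerator and denominator 4 times the quotient is (1152/(2*z + 1)^5 + 18/(z - 1)^4)/(120); at z = 0 this is 39/4.

39/4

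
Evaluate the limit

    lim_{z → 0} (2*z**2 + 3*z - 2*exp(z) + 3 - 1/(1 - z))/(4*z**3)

-1/3

Substitution gives 0/0; apply L'Hôpital's rule 3 times.
After differentiating numerator and denominator 3 times the quotient is (-2*e^(z) - 6/(z - 1)^4)/(24); at z = 0 this is -1/3.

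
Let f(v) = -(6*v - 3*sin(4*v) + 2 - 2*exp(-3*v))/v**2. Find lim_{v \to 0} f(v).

9

Substitution gives 0/0; apply L'Hôpital's rule 2 times.
After differentiating numerator and denominator 2 times the quotient is (48*sin(4*v) - 18*e^(-3*v))/(-2); at v = 0 this is 9.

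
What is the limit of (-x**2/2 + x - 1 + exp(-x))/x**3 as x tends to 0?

-1/6

Direct substitution gives 0/0.
Apply L'Hôpital: lim (-x + 1 - e^(-x))/(3*x^2), still 0/0.
Apply L'Hôpital: lim (-1 + e^(-x))/(6*x), still 0/0.
After 3 applications of L'Hôpital's rule the quotient is (-e^(-x))/(6); substituting x = 0 gives -1/6.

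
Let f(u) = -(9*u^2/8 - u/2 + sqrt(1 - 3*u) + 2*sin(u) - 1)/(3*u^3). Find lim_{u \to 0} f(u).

97/144

Substitution gives 0/0; apply L'Hôpital's rule 3 times.
After differentiating numerator and denominator 3 times the quotient is (-2*cos(u) - 81/(8*(1 - 3*u)^(5/2)))/(-18); at u = 0 this is 97/144.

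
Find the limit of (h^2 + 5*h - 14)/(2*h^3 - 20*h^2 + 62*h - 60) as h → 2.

3/2

At h = 2 both the top and bottom vanish — a removable singularity. Factoring out (h - 2) from each leaves (h + 7)/(2*h^2 - 16*h + 30), which at h = 2 equals 3/2.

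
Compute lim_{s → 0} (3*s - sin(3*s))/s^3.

Direct substitution gives 0/0.
Apply L'Hôpital: lim (3 - 3*cos(3*s))/(3*s^2), still 0/0.
Apply L'Hôpital: lim (9*sin(3*s))/(6*s), still 0/0.
After 3 applications of L'Hôpital's rule the quotient is (27*cos(3*s))/(6); substituting s = 0 gives 9/2.

9/2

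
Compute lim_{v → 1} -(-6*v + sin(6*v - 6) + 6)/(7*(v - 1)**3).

Direct substitution gives 0/0.
Apply L'Hôpital: lim (6*cos(6*v - 6) - 6)/(-21*(v - 1)^2), still 0/0.
Apply L'Hôpital: lim (-36*sin(6*v - 6))/(42 - 42*v), still 0/0.
After 3 applications of L'Hôpital's rule the quotient is (-216*cos(6*v - 6))/(-42); substituting v = 1 gives 36/7.

36/7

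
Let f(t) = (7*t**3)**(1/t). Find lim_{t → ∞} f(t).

Base → ∞ and exponent → 0: an ∞^0 form.
Take logs: (1/t)·ln(7·t^3) = (ln 7 + 3·ln t)/t → 0.
So the limit is e^0 = 1.

1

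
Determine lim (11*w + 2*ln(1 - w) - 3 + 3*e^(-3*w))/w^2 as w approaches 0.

Substitution gives 0/0; apply L'Hôpital's rule 2 times.
After differentiating numerator and denominator 2 times the quotient is (27*e^(-3*w) - 2/(w - 1)^2)/(2); at w = 0 this is 25/2.

25/2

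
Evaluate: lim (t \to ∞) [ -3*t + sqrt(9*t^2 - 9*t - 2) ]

This has the form ∞ − ∞. Multiply and divide by the conjugate √(9*t^2 - 9*t - 2) + 3t.
That gives (-9t - 2) / (√(9*t^2 - 9*t - 2) + 3t).
Divide numerator and denominator by t: the limit is -9/(2·3) = -3/2.

-3/2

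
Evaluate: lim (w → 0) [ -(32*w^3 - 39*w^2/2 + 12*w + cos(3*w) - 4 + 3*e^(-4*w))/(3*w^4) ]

-283/24

Substitution gives 0/0; apply L'Hôpital's rule 4 times.
After differentiating numerator and denominator 4 times the quotient is (81*cos(3*w) + 768*e^(-4*w))/(-72); at w = 0 this is -283/24.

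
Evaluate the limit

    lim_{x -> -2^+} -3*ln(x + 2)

∞

As x → -2⁺, x + 2 → 0⁺ and ln(x + 2) → −∞.
Multiplying by -3 gives ∞.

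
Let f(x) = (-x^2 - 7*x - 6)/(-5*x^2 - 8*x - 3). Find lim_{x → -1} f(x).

Since x = -1 makes numerator and denominator zero, (x + 1) divides both.
Cancelling it gives (-x - 6)/(-5*x - 3); now plug in x = -1 to get -5/2.

-5/2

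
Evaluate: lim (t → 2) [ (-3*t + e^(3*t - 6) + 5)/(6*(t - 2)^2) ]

Direct substitution gives 0/0.
Apply L'Hôpital: lim (3*e^(3*t - 6) - 3)/(12*t - 24), still 0/0.
After 2 applications of L'Hôpital's rule the quotient is (9*e^(3*t - 6))/(12); substituting t = 2 gives 3/4.

3/4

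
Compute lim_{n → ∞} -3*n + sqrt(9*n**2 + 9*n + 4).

3/2

This has the form ∞ − ∞. Multiply and divide by the conjugate √(9*n^2 + 9*n + 4) + 3n.
That gives (9n + 4) / (√(9*n^2 + 9*n + 4) + 3n).
Divide numerator and denominator by n: the limit is 9/(2·3) = 3/2.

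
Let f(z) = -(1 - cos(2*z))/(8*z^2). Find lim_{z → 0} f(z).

-1/4

Substitution gives 0/0.
Use (1 − cos u)/u² → 1/2 with u = 2z: the limit is 2²/(2·(-8)) = -1/4.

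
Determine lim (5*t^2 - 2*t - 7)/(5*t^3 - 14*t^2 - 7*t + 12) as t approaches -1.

Since t = -1 makes numerator and denominator zero, (t + 1) divides both.
Cancelling it gives (5*t - 7)/(5*t^2 - 19*t + 12); now plug in t = -1 to get -1/3.

-1/3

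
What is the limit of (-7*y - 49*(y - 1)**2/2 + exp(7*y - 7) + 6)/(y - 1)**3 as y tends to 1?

Direct substitution gives 0/0.
Apply L'Hôpital: lim (-49*y + 7*e^(7*y - 7) + 42)/(3*(y - 1)^2), still 0/0.
Apply L'Hôpital: lim (49*e^(7*y - 7) - 49)/(6*y - 6), still 0/0.
After 3 applications of L'Hôpital's rule the quotient is (343*e^(7*y - 7))/(6); substituting y = 1 gives 343/6.

343/6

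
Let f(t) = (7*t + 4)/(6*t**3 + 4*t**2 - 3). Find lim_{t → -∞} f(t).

The denominator has degree 3 and the numerator degree 1. Dividing numerator and denominator by t^3 sends every term to 0 except the leading denominator term, so the limit is 0.

0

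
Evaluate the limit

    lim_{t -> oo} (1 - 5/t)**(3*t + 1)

The base → 1 and the exponent → ∞: a 1^∞ form.
Take logarithms: (3t + 1)·ln(1 - 5/t). Since ln(1+u) ~ u for small u, this behaves like (3t)·(-5/t) → -15.
So the limit is e^(-15).

e^(-15)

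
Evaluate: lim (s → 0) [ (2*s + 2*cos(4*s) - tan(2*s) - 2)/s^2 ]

Substitution gives 0/0; apply L'Hôpital's rule 2 times.
After differentiating numerator and denominator 2 times the quotient is (-32*cos(4*s) - 8*tan(2*s)^3 - 8*tan(2*s))/(2); at s = 0 this is -16.

-16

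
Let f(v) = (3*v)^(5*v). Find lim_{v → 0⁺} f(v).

1

Base → 0⁺ and exponent → 0⁺: a 0^0 form.
Take logs: 5v·ln(3v). This is 0·(−∞); rewriting as ln(3v)/(1/(5v)) and applying L'Hôpital gives 0.
Hence the limit is e^0 = 1.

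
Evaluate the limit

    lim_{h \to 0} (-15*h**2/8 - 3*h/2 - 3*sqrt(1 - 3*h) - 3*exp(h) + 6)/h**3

Substitution gives 0/0; apply L'Hôpital's rule 3 times.
After differentiating numerator and denominator 3 times the quotient is (-3*e^(h) + 243/(8*(1 - 3*h)^(5/2)))/(6); at h = 0 this is 73/16.

73/16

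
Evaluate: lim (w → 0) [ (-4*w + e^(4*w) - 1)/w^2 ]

Direct substitution gives 0/0.
Apply L'Hôpital: lim (4*e^(4*w) - 4)/(2*w), still 0/0.
After 2 applications of L'Hôpital's rule the quotient is (16*e^(4*w))/(2); substituting w = 0 gives 8.

8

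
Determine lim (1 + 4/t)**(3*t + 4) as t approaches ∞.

e^(12)

Let L be the limit and take ln: ln L = lim (3t + 4)·ln(1 + 4/t) = lim (3t + 4)·(4/t + O(1/t²)) = 12.
Hence L = e^(12).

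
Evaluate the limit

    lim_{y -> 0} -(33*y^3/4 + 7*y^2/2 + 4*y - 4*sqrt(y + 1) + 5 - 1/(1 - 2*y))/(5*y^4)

507/160

Substitution gives 0/0 (the numerator vanishes to order 4).
Expand each term to order y^4: the coefficient of y^4 in -4·√(1 + y) is 5/32 and in −1/(1 - 2y) is -16.
Lower-order terms cancel with the polynomial part, so the numerator is (-507/32)·y^4 + o(y^4), and the limit is (-507/32)/(-5) = 507/160.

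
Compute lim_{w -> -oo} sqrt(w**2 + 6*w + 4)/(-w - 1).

For large |w|, √(w^2 + 6*w + 4) ≈ √1·|w| and the denominator ≈ -w.
Since w → −∞, |w| = −w, giving −√1/(-1) = 1.

1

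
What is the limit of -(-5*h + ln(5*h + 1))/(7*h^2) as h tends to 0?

25/14

Direct substitution gives 0/0.
Apply L'Hôpital: lim (-5 + 5/(5*h + 1))/(-14*h), still 0/0.
After 2 applications of L'Hôpital's rule the quotient is (-25/(5*h + 1)^2)/(-14); substituting h = 0 gives 25/14.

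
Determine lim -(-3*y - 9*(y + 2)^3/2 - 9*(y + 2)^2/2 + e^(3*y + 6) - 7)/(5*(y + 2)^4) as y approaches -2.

-27/40

Direct substitution gives 0/0.
Apply L'Hôpital: lim (-9*y - 27*(y + 2)^2/2 + 3*e^(3*y + 6) - 21)/(-20*(y + 2)^3), still 0/0.
Apply L'Hôpital: lim (-27*y + 9*e^(3*y + 6) - 63)/(-60*(y + 2)^2), still 0/0.
Apply L'Hôpital: lim (27*e^(3*y + 6) - 27)/(-120*y - 240), still 0/0.
After 4 applications of L'Hôpital's rule the quotient is (81*e^(3*y + 6))/(-120); substituting y = -2 gives -27/40.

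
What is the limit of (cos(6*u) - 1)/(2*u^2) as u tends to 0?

-9

Direct substitution gives 0/0.
Apply L'Hôpital: lim (-6*sin(6*u))/(4*u), still 0/0.
After 2 applications of L'Hôpital's rule the quotient is (-36*cos(6*u))/(4); substituting u = 0 gives -9.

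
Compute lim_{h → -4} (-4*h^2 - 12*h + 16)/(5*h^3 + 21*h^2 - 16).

5/18

Since h = -4 makes numerator and denominator zero, (h + 4) divides both.
Cancelling it gives (4 - 4*h)/(5*h^2 + h - 4); now plug in h = -4 to get 5/18.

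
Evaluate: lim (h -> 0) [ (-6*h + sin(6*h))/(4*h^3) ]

Direct substitution gives 0/0.
Apply L'Hôpital: lim (6*cos(6*h) - 6)/(12*h^2), still 0/0.
Apply L'Hôpital: lim (-36*sin(6*h))/(24*h), still 0/0.
After 3 applications of L'Hôpital's rule the quotient is (-216*cos(6*h))/(24); substituting h = 0 gives -9.

-9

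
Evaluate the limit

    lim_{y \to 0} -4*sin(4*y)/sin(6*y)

-8/3

Substitution gives 0/0.
Divide numerator and denominator by y: sin(4y)/y → 4 and sin(6y)/y → 6, so the limit is -4·4/6 = -8/3.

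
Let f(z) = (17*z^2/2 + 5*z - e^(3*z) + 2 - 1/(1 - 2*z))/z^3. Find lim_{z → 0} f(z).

-25/2

Substitution gives 0/0; apply L'Hôpital's rule 3 times.
After differentiating numerator and denominator 3 times the quotient is (-27*e^(3*z) - 48/(2*z - 1)^4)/(6); at z = 0 this is -25/2.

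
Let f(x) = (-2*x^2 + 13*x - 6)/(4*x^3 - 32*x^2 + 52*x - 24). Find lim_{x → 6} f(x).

Direct substitution gives 0/0, so factor. Both numerator and denominator have (x - 6) as a factor.
After cancelling, the expression reduces to (1 - 2*x)/(4*x^2 - 8*x + 4).
Substituting x = 6 gives -11/100.

-11/100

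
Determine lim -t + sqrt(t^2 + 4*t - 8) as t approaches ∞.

2

This has the form ∞ − ∞. Multiply and divide by the conjugate √(t^2 + 4*t - 8) + t.
That gives (4t - 8) / (√(t^2 + 4*t - 8) + t).
Divide numerator and denominator by t: the limit is 4/(2·1) = 2.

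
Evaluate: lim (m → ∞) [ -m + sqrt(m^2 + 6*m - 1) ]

3

An ∞ − ∞ form. Rationalising with the conjugate, the difference becomes (6m - 1) / (√(m^2 + 6*m - 1) + m).
For large m the denominator behaves like 2·m, so the quotient tends to 6/2 = 3.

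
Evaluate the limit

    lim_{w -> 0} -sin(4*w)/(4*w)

-1

Substitution gives 0/0.
Write it as (4/(-4))·sin(4w)/(4w); since sin(u)/u → 1, the limit is -1.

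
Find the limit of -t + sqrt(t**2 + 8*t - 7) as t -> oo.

This has the form ∞ − ∞. Multiply and divide by the conjugate √(t^2 + 8*t - 7) + t.
That gives (8t - 7) / (√(t^2 + 8*t - 7) + t).
Divide numerator and denominator by t: the limit is 8/(2·1) = 4.

4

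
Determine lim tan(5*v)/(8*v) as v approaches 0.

5/8

Substitution gives 0/0.
Since tan(u)/u → 1 as u → 0, tan(5v)/(5v) → 1 and the limit is 5/8.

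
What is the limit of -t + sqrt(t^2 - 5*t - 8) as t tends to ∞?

-5/2

This has the form ∞ − ∞. Multiply and divide by the conjugate √(t^2 - 5*t - 8) + t.
That gives (-5t - 8) / (√(t^2 - 5*t - 8) + t).
Divide numerator and denominator by t: the limit is -5/(2·1) = -5/2.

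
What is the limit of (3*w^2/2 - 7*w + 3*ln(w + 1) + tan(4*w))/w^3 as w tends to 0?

67/3

Substitution gives 0/0 (the numerator vanishes to order 3).
Expand each term to order w^3: the coefficient of w^3 in tan(4w) is 64/3 and in 3·ln(1 + w) is 1.
Lower-order terms cancel with the polynomial part, so the numerator is (67/3)·w^3 + o(w^3), and the limit is (67/3)/(1) = 67/3.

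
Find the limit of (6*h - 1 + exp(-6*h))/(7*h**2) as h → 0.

Direct substitution gives 0/0.
Apply L'Hôpital: lim (6 - 6*e^(-6*h))/(14*h), still 0/0.
After 2 applications of L'Hôpital's rule the quotient is (36*e^(-6*h))/(14); substituting h = 0 gives 18/7.

18/7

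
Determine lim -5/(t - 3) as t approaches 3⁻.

As t → 3⁻, (t - 3) → 0⁻, so (t - 3)^1 → 0⁻ and -5/(t - 3)^1 → ∞.

∞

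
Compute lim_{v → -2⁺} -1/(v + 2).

As v → -2⁺, (v + 2) → 0⁺, so (v + 2)^1 → 0⁺ and -1/(v + 2)^1 → -∞.

-∞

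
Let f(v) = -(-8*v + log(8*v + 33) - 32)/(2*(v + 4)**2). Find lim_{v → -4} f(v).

16

Direct substitution gives 0/0.
Apply L'Hôpital: lim (-8 + 8/(8*v + 33))/(-4*v - 16), still 0/0.
After 2 applications of L'Hôpital's rule the quotient is (-64/(8*v + 33)^2)/(-4); substituting v = -4 gives 16.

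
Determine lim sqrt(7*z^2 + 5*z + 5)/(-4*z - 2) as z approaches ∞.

-√(7)/4

For large |z|, √(7*z^2 + 5*z + 5) ≈ √7·|z| and the denominator ≈ -4z.
Since z → +∞, |z| = z, giving √7/(-4) = -√(7)/4.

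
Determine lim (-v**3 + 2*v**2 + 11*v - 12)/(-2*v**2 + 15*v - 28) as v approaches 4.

Since v = 4 makes numerator and denominator zero, (v - 4) divides both.
Cancelling it gives (-v^2 - 2*v + 3)/(7 - 2*v); now plug in v = 4 to get 21.

21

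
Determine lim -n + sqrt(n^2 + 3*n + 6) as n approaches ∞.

3/2

An ∞ − ∞ form. Rationalising with the conjugate, the difference becomes (3n + 6) / (√(n^2 + 3*n + 6) + n).
For large n the denominator behaves like 2·n, so the quotient tends to 3/2 = 3/2.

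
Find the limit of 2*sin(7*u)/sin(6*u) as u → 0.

7/3

Substitution gives 0/0.
Divide numerator and denominator by u: sin(7u)/u → 7 and sin(6u)/u → 6, so the limit is 2·7/6 = 7/3.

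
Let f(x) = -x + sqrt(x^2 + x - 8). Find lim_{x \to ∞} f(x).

This has the form ∞ − ∞. Multiply and divide by the conjugate √(x^2 + x - 8) + x.
That gives (x - 8) / (√(x^2 + x - 8) + x).
Divide numerator and denominator by x: the limit is 1/(2·1) = 1/2.

1/2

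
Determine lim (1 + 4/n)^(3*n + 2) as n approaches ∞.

Let L be the limit and take ln: ln L = lim (3n + 2)·ln(1 + 4/n) = lim (3n + 2)·(4/n + O(1/n²)) = 12.
Hence L = e^(12).

e^(12)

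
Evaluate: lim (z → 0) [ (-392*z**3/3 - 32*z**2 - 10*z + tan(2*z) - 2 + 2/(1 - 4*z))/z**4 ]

Substitution gives 0/0 (the numerator vanishes to order 4).
Expand each term to order z^4: the coefficient of z^4 in tan(2z) is 0 and in 2·1/(1 - 4z) is 512.
Lower-order terms cancel with the polynomial part, so the numerator is (512)·z^4 + o(z^4), and the limit is (512)/(1) = 512.

512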